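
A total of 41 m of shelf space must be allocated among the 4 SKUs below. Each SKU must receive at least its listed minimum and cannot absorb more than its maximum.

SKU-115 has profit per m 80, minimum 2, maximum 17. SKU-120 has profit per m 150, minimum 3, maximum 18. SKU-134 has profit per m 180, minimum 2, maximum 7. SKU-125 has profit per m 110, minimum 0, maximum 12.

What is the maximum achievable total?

Meeting every minimum uses 2+3+2+0 = 7 m, leaving 34.
Highest profit per m first: SKU-134 180 > SKU-120 150 > SKU-125 110 > SKU-115 80.
SKU-134: +5 to 7 (cap) ; 29 left.
Give SKU-120 15 more to hit its cap of 18 ; 14 left.
SKU-125 takes 12 more to reach its cap of 12 ; 2 left.
Only 2 left; SKU-115 takes them to reach 4.
Total = 80×4 + 150×18 + 180×7 + 110×12 = 5600.

5600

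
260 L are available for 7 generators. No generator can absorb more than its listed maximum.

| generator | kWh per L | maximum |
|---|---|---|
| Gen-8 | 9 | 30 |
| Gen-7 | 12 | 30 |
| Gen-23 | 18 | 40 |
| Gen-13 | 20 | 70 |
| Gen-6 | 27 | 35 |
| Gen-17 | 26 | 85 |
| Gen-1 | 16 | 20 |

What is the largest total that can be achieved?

Order the generators by kWh per L: Gen-6 27 > Gen-17 26 > Gen-13 20 > Gen-23 18 > Gen-1 16 > Gen-7 12 > Gen-8 9.
Give Gen-6 35 to hit its cap of 35 — 225 left.
Give Gen-17 85 to hit its cap of 85 — 140 left.
Gen-13: +70 to 70 (cap) — 70 left.
Give Gen-23 40 to hit its cap of 40 — 30 left.
Gen-1 takes 20 to reach its cap of 20 — 10 left.
Only 10 left; Gen-7 takes them to reach 10.
Total = 12×10 + 18×40 + 20×70 + 27×35 + 26×85 + 16×20 = 5715.

5715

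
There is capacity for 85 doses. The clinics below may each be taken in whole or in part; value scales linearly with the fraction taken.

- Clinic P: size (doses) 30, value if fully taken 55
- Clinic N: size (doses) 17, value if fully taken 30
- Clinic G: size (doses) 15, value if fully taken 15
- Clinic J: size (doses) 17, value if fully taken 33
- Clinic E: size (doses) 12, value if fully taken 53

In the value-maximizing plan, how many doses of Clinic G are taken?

Best value per unit of size first: Clinic E 53/12≈4.42, Clinic J 33/17≈1.94, Clinic P 55/30≈1.83, Clinic N 30/17≈1.76, Clinic G 15/15≈1.
All 12 doses of Clinic E fit (value 53) ; 73 remain.
Clinic J: take in full, 17 doses for value 33 ; 56 left.
All 30 doses of Clinic P fit (value 55) ; 26 remain.
All 17 doses of Clinic N fit (value 30) ; 9 remain.
Only 9 doses remain; take 9/15 of Clinic G for value 15×9/15 = 9.

9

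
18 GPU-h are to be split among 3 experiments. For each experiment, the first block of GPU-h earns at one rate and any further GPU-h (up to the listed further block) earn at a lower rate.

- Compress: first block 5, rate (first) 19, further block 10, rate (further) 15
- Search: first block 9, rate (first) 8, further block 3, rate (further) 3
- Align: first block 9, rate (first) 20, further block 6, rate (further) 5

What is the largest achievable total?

Treat each block as its own option and order by rate: Align/tier1 20 > Compress/tier1 19 > Compress/tier2 15 > Search/tier1 8 > Align/tier2 5 > Search/tier2 3.
Align tier1 at 20: fill all 9 ; 9 left.
Fill Compress tier1 block (5 at 19) ; 4 left.
Compress tier2 at 15: only 4 left, fill 4.
Total = 20×9 + 19×5 + 15×4 = 335.

335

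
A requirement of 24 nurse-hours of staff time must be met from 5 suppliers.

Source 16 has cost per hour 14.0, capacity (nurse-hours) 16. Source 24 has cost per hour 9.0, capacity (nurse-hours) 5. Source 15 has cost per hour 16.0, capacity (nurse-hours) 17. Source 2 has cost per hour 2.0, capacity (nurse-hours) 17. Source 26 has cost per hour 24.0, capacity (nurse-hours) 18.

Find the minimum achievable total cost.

107

Cheapest first:
Take 17 from Source 2 at 2.0 ; need 7 more.
Take 5 from Source 24 at 9.0 ; need 2 more.
Source 16 (14.0): take the remaining 2 ; done.
Source 15, Source 26: unused.
Cost = 17×2.0 + 5×9.0 + 2×14.0 = 107.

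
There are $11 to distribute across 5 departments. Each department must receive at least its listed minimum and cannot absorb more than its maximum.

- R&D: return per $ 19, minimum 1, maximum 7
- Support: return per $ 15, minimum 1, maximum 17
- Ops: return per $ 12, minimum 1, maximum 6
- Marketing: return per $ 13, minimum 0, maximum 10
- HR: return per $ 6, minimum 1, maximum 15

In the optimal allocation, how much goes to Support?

Meeting every minimum uses 1+1+1+0+1 = 4 $, leaving 7.
Order the departments by return per $: R&D 19 > Support 15 > Marketing 13 > Ops 12 > HR 6.
R&D takes 6 more to reach its cap of 7 → 1 left.
Support: +1 (room for 16) → 2. Pool exhausted.

2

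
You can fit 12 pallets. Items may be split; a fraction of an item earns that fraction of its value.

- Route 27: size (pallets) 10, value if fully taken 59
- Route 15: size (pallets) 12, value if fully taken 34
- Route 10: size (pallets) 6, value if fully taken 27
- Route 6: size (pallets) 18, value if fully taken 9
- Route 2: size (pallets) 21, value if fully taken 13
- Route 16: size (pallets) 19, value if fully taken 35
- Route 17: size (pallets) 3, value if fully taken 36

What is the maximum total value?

89.1

Rank by value-to-size ratio: Route 17 36/3≈12, Route 27 59/10≈5.9, Route 10 27/6≈4.5, Route 15 34/12≈2.83, Route 16 35/19≈1.84, Route 2 13/21≈0.619, Route 6 9/18≈0.5.
Take all of Route 17 (3 pallets, value 36) → 9 pallets left.
Only 9 pallets remain; take 9/10 of Route 27 for value 59×9/10 = 53.1.
Total value = 89.1.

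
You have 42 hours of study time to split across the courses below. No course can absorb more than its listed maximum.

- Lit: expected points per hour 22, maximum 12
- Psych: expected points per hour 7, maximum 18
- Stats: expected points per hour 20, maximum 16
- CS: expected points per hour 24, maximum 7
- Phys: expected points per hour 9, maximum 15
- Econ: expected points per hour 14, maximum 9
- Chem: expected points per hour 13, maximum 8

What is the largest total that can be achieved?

850

Highest expected points per hour first: CS 24 > Lit 22 > Stats 20 > Econ 14 > Chem 13 > Phys 9 > Psych 7.
CS: +7 to 7 (cap) ; 35 left.
Lit: +12 to 12 (cap) ; 23 left.
Stats: +16 to 16 (cap) ; 7 left.
Only 7 left; Econ takes them to reach 7.
Total = 22×12 + 20×16 + 24×7 + 14×7 = 850.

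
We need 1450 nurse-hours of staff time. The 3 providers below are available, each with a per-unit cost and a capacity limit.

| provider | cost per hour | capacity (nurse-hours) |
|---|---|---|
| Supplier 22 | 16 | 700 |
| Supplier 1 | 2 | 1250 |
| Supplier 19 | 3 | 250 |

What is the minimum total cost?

3100

Fill from the cheapest provider first.
Take 1250 from Supplier 1 at 2 — need 200 more.
Supplier 19 at 3: take 200 of its 250 — requirement met.
Supplier 22: unused.
Cost = 1250×2 + 200×3 = 3100.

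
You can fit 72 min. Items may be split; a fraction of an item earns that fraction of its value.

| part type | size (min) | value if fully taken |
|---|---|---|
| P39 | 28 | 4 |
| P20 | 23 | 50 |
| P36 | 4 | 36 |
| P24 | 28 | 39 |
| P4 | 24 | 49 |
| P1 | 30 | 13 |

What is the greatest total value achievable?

Sort by value density: P36 36/4≈9, P20 50/23≈2.17, P4 49/24≈2.04, P24 39/28≈1.39, P1 13/30≈0.433, P39 4/28≈0.143.
P36: take in full, 4 min for value 36 — 68 left.
Take all of P20 (23 min, value 50) — 45 min left.
Take all of P4 (24 min, value 49) — 21 min left.
21 min left: a 21/28 share of P24 gives 39×21/28 = 29.25.
Total value = 164.25.

164.25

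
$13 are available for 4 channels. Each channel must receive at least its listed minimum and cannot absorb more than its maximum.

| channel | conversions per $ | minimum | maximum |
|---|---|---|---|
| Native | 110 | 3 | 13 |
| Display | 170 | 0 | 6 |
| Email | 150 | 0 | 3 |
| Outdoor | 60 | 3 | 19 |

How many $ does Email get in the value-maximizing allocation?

1

Meeting every minimum uses 3+0+0+3 = 6 $, leaving 7.
Highest conversions per $ first: Display 170 > Email 150 > Native 110 > Outdoor 60.
Give Display 6 more to hit its cap of 6 ; 1 left.
Only 1 left; Email takes them to reach 1.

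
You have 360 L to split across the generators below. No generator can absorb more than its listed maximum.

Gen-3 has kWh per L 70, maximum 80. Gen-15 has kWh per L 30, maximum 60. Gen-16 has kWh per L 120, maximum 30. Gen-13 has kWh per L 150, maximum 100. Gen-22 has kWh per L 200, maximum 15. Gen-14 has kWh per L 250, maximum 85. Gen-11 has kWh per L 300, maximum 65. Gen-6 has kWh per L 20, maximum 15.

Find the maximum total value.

66900

Rank by kWh per L: Gen-11 300 > Gen-14 250 > Gen-22 200 > Gen-13 150 > Gen-16 120 > Gen-3 70 > Gen-15 30 > Gen-6 20.
Give Gen-11 65 to hit its cap of 65 — 295 left.
Give Gen-14 85 to hit its cap of 85 — 210 left.
Give Gen-22 15 to hit its cap of 15 — 195 left.
Gen-13: +100 to 100 (cap) — 95 left.
Give Gen-16 30 to hit its cap of 30 — 65 left.
Gen-3: +65 (room for 80) → 65. Pool exhausted.
Total = 70×65 + 120×30 + 150×100 + 200×15 + 250×85 + 300×65 = 66900.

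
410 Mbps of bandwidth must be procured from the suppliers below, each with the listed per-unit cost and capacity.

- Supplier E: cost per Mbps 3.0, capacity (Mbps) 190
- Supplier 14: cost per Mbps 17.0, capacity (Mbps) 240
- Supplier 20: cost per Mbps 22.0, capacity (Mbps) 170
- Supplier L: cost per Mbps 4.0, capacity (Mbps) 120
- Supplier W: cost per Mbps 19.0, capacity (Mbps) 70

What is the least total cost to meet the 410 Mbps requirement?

2750

Use suppliers in increasing cost order.
Supplier E at 3.0: take all 190 Mbps → 220 still needed.
Supplier L (4.0): use full 120 → 100 Mbps to go.
Supplier 14 at 17.0: take 100 of its 240 → requirement met.
Supplier W, Supplier 20: unused.
Cost = 190×3.0 + 120×4.0 + 100×17.0 = 2750.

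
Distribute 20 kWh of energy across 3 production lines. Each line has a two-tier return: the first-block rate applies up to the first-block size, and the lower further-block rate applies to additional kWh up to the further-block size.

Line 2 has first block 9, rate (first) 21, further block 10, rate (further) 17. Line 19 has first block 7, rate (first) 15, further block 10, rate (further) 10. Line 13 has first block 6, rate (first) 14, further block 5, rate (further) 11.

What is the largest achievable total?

374

Order all 6 blocks by rate: Line 2/T1 21 > Line 2/T2 17 > Line 19/T1 15 > Line 13/T1 14 > Line 13/T2 11 > Line 19/T2 10.
Line 2/T1 (21): +9 ; 11 left.
Fill Line 2 T2 block (10 at 17) ; 1 left.
Line 19/T1: +1 of 7 at 15; pool empty.
Total = 21×9 + 17×10 + 15×1 = 374.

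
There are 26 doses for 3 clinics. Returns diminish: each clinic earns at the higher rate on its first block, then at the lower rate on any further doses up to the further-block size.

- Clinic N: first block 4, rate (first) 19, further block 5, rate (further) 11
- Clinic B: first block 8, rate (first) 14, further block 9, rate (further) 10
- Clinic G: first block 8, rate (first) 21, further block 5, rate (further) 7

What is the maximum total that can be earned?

Rank every tier by rate: Clinic G/T1 21 > Clinic N/T1 19 > Clinic B/T1 14 > Clinic N/T2 11 > Clinic B/T2 10 > Clinic G/T2 7.
Clinic G/T1 (21): +8 — 18 left.
Fill Clinic N T1 block (4 at 19) — 14 left.
Fill Clinic B T1 block (8 at 14) — 6 left.
Fill Clinic N T2 block (5 at 11) — 1 left.
Clinic B T2 at 10: only 1 left, fill 1.
Total = 21×8 + 19×4 + 14×8 + 11×5 + 10×1 = 421.

421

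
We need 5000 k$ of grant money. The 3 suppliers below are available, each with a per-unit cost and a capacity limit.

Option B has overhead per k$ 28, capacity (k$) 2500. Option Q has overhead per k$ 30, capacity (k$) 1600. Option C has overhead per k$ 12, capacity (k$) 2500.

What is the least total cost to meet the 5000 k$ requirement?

100000

Use suppliers in increasing cost order.
Option C at 12: take all 2500 k$ → 2500 still needed.
Option B at 28: take all 2500 k$ → 0 still needed.
Option Q: unused.
Cost = 2500×12 + 2500×28 = 100000.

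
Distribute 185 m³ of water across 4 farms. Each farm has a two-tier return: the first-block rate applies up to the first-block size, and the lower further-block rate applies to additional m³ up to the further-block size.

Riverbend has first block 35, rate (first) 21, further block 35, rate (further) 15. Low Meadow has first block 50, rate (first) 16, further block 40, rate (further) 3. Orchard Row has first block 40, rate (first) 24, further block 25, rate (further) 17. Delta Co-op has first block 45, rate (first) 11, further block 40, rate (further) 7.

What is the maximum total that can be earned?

3445

Rank every tier by rate: Orchard Row/first 24 > Riverbend/first 21 > Orchard Row/second 17 > Low Meadow/first 16 > Riverbend/second 15 > Delta Co-op/first 11 > Delta Co-op/second 7 > Low Meadow/second 3.
Fill Orchard Row first block (40 at 24) ; 145 left.
Riverbend first at 21: fill all 35 ; 110 left.
Orchard Row second at 17: fill all 25 ; 85 left.
Low Meadow first at 16: fill all 50 ; 35 left.
Riverbend/second (15): +35 ; 0 left.
Total = 24×40 + 21×35 + 17×25 + 16×50 + 15×35 = 3445.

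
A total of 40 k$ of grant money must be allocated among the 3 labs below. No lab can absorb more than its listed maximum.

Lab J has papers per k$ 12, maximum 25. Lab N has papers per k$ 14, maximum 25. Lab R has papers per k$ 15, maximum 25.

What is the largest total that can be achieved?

Highest papers per k$ first: Lab R 15 > Lab N 14 > Lab J 12.
Lab R: +25 to 25 (cap) — 15 left.
Lab N: +15 (room for 25) → 15. Pool exhausted.
Total = 14×15 + 15×25 = 585.

585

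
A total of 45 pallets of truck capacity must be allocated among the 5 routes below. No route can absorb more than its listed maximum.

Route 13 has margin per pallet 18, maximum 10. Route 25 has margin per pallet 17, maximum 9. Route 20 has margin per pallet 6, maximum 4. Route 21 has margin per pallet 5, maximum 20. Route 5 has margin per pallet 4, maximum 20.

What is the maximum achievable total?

465

Rank by margin per pallet: Route 13 18 > Route 25 17 > Route 20 6 > Route 21 5 > Route 5 4.
Give Route 13 10 to hit its cap of 10 → 35 left.
Route 25: +9 to 9 (cap) → 26 left.
Give Route 20 4 to hit its cap of 4 → 22 left.
Route 21 takes 20 to reach its cap of 20 → 2 left.
Route 5: +2 (room for 20) → 2. Pool exhausted.
Total = 18×10 + 17×9 + 6×4 + 5×20 + 4×2 = 465.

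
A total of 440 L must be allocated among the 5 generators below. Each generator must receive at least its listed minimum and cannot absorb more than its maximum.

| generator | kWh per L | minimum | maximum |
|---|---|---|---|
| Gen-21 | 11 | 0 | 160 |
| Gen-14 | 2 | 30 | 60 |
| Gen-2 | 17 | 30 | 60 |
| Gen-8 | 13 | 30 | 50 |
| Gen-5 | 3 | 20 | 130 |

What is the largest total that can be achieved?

3900

Meeting every minimum uses 0+30+30+30+20 = 110 L, leaving 330.
Order the generators by kWh per L: Gen-2 17 > Gen-8 13 > Gen-21 11 > Gen-5 3 > Gen-14 2.
Gen-2 takes 30 more to reach its cap of 60 ; 300 left.
Gen-8: +20 to 50 (cap) ; 280 left.
Gen-21 takes 160 more to reach its cap of 160 ; 120 left.
Gen-5 takes 110 more to reach its cap of 130 ; 10 left.
Gen-14 has room for 30 more but only 10 remain, so it gets 40.
Total = 11×160 + 2×40 + 17×60 + 13×50 + 3×130 = 3900.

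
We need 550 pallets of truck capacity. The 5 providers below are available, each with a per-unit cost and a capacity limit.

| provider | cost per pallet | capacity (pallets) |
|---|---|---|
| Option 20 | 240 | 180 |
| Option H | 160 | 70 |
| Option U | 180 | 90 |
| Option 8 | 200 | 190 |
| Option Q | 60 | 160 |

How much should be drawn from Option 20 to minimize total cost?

Fill from the cheapest provider first.
Option Q (60): use full 160 — 390 pallets to go.
Option H at 160: take all 70 pallets — 320 still needed.
Take 90 from Option U at 180 — need 230 more.
Option 8 at 200: take all 190 pallets — 40 still needed.
Take 40 from Option 20 at 240 to finish.

40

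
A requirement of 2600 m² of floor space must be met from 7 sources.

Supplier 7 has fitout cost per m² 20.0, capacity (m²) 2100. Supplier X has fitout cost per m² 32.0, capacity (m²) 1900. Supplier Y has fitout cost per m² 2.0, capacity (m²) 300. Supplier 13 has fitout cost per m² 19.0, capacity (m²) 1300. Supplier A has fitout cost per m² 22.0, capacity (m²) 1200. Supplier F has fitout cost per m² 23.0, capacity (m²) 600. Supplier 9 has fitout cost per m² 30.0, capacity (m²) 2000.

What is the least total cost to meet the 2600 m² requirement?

Use sources in increasing cost order.
Supplier Y at 2.0: take all 300 m² ; 2300 still needed.
Supplier 13 at 19.0: take all 1300 m² ; 1000 still needed.
Supplier 7 (20.0): take the remaining 1000 ; done.
Supplier A, Supplier F, Supplier 9, Supplier X: unused.
Cost = 300×2.0 + 1300×19.0 + 1000×20.0 = 45300.

45300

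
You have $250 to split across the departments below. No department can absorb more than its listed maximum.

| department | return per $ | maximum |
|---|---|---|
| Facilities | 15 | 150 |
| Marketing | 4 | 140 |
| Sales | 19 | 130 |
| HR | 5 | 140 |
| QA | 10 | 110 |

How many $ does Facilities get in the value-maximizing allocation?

Highest return per $ first: Sales 19 > Facilities 15 > QA 10 > HR 5 > Marketing 4.
Sales takes 130 to reach its cap of 130 → 120 left.
Facilities has room for 150 but only 120 remain, so it gets 120.

120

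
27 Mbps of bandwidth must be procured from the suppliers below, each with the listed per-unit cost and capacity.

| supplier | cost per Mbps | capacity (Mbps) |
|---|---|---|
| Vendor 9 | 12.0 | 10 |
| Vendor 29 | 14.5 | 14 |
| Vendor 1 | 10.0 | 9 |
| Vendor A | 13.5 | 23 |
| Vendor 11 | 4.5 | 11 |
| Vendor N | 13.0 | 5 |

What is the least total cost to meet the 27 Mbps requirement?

Use suppliers in increasing cost order.
Vendor 11 (4.5): use full 11 → 16 Mbps to go.
Vendor 1 (10.0): use full 9 → 7 Mbps to go.
Vendor 9 (12.0): take the remaining 7 → done.
Vendor N, Vendor A, Vendor 29: unused.
Cost = 11×4.5 + 9×10.0 + 7×12.0 = 223.5.

223.5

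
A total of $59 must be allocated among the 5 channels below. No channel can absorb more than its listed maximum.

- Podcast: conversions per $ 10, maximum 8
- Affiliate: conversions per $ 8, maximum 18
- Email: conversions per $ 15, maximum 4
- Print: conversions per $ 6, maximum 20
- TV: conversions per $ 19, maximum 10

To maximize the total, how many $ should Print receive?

Rank by conversions per $: TV 19 > Email 15 > Podcast 10 > Affiliate 8 > Print 6.
TV: +10 to 10 (cap) ; 49 left.
Email takes 4 to reach its cap of 4 ; 45 left.
Podcast takes 8 to reach its cap of 8 ; 37 left.
Affiliate: +18 to 18 (cap) ; 19 left.
Only 19 left; Print takes them to reach 19.

19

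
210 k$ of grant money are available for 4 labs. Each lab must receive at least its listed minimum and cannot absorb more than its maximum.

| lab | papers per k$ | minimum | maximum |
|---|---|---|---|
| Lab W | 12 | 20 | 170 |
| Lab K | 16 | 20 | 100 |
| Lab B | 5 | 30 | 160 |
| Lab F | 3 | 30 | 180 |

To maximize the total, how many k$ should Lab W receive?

50

Meeting every minimum uses 20+20+30+30 = 100 k$, leaving 110.
Highest papers per k$ first: Lab K 16 > Lab W 12 > Lab B 5 > Lab F 3.
Lab K takes 80 more to reach its cap of 100 → 30 left.
Only 30 left; Lab W takes them to reach 50.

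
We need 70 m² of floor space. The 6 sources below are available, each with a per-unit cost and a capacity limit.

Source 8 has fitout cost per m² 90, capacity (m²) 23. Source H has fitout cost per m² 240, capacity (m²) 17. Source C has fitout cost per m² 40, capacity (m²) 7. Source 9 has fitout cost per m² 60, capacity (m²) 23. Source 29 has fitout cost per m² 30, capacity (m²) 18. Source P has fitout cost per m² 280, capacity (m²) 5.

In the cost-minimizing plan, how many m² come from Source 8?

22

Fill from the cheapest source first.
Source 29 (30): use full 18 → 52 m² to go.
Take 7 from Source C at 40 → need 45 more.
Source 9 at 60: take all 23 m² → 22 still needed.
Source 8 at 90: take 22 of its 23 → requirement met.
Source H, Source P: unused.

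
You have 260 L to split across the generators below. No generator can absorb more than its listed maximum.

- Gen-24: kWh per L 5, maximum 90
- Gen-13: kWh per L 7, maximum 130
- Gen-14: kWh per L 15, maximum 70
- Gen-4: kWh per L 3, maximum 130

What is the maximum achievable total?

2260

Highest kWh per L first: Gen-14 15 > Gen-13 7 > Gen-24 5 > Gen-4 3.
Gen-14 takes 70 to reach its cap of 70 → 190 left.
Gen-13 takes 130 to reach its cap of 130 → 60 left.
Gen-24: +60 (room for 90) → 60. Pool exhausted.
Total = 5×60 + 7×130 + 15×70 = 2260.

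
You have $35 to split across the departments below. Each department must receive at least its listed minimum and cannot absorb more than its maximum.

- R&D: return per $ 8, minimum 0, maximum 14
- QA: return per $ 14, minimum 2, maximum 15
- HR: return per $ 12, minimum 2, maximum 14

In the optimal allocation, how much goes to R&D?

6

Meeting every minimum uses 0+2+2 = 4 $, leaving 31.
Highest return per $ first: QA 14 > HR 12 > R&D 8.
QA takes 13 more to reach its cap of 15 ; 18 left.
HR: +12 to 14 (cap) ; 6 left.
R&D has room for 14 more but only 6 remain, so it gets 6.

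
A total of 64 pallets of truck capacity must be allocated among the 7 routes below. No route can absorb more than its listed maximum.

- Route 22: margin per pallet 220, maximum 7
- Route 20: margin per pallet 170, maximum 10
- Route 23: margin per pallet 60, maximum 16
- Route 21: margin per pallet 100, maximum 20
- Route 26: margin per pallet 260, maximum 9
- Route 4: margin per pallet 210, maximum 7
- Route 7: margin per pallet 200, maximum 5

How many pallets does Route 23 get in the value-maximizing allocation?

6

Order the routes by margin per pallet: Route 26 260 > Route 22 220 > Route 4 210 > Route 7 200 > Route 20 170 > Route 21 100 > Route 23 60.
Route 26: +9 to 9 (cap) → 55 left.
Route 22: +7 to 7 (cap) → 48 left.
Give Route 4 7 to hit its cap of 7 → 41 left.
Route 7: +5 to 5 (cap) → 36 left.
Route 20 takes 10 to reach its cap of 10 → 26 left.
Route 21: +20 to 20 (cap) → 6 left.
Only 6 left; Route 23 takes them to reach 6.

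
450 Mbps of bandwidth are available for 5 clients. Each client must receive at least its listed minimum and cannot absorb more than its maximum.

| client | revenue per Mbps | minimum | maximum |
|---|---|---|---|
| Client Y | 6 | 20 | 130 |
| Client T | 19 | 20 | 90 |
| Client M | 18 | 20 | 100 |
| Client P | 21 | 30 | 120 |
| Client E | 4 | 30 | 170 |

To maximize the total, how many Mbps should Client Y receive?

110

Meeting every minimum uses 20+20+20+30+30 = 120 Mbps, leaving 330.
Rank by revenue per Mbps: Client P 21 > Client T 19 > Client M 18 > Client Y 6 > Client E 4.
Client P: +90 to 120 (cap) — 240 left.
Client T takes 70 more to reach its cap of 90 — 170 left.
Give Client M 80 more to hit its cap of 100 — 90 left.
Client Y: +90 (room for 110) → 110. Pool exhausted.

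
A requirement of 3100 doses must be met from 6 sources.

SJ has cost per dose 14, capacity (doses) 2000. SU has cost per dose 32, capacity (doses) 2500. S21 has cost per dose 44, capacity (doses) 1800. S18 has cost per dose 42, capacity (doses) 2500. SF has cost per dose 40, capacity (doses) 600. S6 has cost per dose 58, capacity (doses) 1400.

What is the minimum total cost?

63200

Use sources in increasing cost order.
SJ (14): use full 2000 → 1100 doses to go.
Take 1100 from SU at 32 to finish.
SF, S18, S21, S6: unused.
Cost = 2000×14 + 1100×32 = 63200.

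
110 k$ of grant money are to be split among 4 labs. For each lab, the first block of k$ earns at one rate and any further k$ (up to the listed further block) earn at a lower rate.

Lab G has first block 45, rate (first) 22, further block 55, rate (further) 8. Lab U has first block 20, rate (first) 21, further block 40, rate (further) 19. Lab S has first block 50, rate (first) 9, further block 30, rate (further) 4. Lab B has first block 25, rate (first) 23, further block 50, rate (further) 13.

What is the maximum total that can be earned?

Order all 8 blocks by rate: Lab B/first 23 > Lab G/first 22 > Lab U/first 21 > Lab U/second 19 > Lab B/second 13 > Lab S/first 9 > Lab G/second 8 > Lab S/second 4.
Lab B first at 23: fill all 25 → 85 left.
Fill Lab G first block (45 at 22) → 40 left.
Lab U first at 21: fill all 20 → 20 left.
Lab U second at 19: only 20 left, fill 20.
Total = 23×25 + 22×45 + 21×20 + 19×20 = 2365.

2365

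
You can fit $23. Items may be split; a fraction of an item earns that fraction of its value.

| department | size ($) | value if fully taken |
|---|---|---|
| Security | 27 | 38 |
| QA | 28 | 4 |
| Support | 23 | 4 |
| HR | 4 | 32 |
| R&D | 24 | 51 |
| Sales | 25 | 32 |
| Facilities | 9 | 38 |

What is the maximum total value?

91.25

Sort by value density: HR 32/4≈8, Facilities 38/9≈4.22, R&D 51/24≈2.12, Security 38/27≈1.41, Sales 32/25≈1.28, Support 4/23≈0.174, QA 4/28≈0.143.
HR: take in full, 4 $ for value 32 ; 19 left.
Facilities: take in full, 9 $ for value 38 ; 10 left.
10 $ left: a 10/24 share of R&D gives 51×10/24 = 21.25.
Total value = 91.25.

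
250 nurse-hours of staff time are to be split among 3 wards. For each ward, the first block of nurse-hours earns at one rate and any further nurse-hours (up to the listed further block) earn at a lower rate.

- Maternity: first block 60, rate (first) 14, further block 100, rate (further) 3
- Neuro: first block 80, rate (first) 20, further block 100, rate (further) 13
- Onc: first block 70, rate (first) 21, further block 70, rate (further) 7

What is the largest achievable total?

4430

Rank every tier by rate: Onc/tier1 21 > Neuro/tier1 20 > Maternity/tier1 14 > Neuro/tier2 13 > Onc/tier2 7 > Maternity/tier2 3.
Onc/tier1 (21): +70 → 180 left.
Fill Neuro tier1 block (80 at 20) → 100 left.
Fill Maternity tier1 block (60 at 14) → 40 left.
40 remain; put them into Neuro tier2 at 13.
Total = 21×70 + 20×80 + 14×60 + 13×40 = 4430.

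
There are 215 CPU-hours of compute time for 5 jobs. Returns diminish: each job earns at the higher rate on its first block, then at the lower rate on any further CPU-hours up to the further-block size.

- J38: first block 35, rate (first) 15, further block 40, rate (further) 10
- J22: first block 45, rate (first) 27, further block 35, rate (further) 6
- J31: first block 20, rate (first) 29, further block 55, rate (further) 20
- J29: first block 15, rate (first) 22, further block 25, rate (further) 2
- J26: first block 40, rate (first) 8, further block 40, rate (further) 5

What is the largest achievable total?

Order all 10 blocks by rate: J31/tier1 29 > J22/tier1 27 > J29/tier1 22 > J31/tier2 20 > J38/tier1 15 > J38/tier2 10 > J26/tier1 8 > J22/tier2 6 > J26/tier2 5 > J29/tier2 2.
J31 tier1 at 29: fill all 20 ; 195 left.
Fill J22 tier1 block (45 at 27) ; 150 left.
Fill J29 tier1 block (15 at 22) ; 135 left.
J31 tier2 at 20: fill all 55 ; 80 left.
J38 tier1 at 15: fill all 35 ; 45 left.
J38/tier2 (10): +40 ; 5 left.
J26 tier1 at 8: only 5 left, fill 5.
Total = 29×20 + 27×45 + 22×15 + 20×55 + 15×35 + 10×40 + 8×5 = 4190.

4190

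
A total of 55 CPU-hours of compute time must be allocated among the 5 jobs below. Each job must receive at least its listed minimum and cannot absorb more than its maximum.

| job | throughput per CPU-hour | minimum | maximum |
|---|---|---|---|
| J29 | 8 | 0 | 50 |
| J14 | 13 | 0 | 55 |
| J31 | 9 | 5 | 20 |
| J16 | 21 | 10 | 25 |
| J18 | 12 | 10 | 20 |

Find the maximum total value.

885

Meeting every minimum uses 0+0+5+10+10 = 25 CPU-hours, leaving 30.
Order the jobs by throughput per CPU-hour: J16 21 > J14 13 > J18 12 > J31 9 > J29 8.
J16: +15 to 25 (cap) — 15 left.
J14: +15 (room for 55) → 15. Pool exhausted.
Total = 13×15 + 9×5 + 21×25 + 12×10 = 885.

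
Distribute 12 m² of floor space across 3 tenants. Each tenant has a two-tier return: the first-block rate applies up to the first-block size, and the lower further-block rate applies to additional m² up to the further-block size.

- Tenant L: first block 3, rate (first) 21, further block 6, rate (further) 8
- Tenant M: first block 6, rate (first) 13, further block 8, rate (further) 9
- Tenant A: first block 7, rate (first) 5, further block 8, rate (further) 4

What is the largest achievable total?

Order all 6 blocks by rate: Tenant L/T1 21 > Tenant M/T1 13 > Tenant M/T2 9 > Tenant L/T2 8 > Tenant A/T1 5 > Tenant A/T2 4.
Fill Tenant L T1 block (3 at 21) → 9 left.
Fill Tenant M T1 block (6 at 13) → 3 left.
Tenant M/T2: +3 of 8 at 9; pool empty.
Total = 21×3 + 13×6 + 9×3 = 168.

168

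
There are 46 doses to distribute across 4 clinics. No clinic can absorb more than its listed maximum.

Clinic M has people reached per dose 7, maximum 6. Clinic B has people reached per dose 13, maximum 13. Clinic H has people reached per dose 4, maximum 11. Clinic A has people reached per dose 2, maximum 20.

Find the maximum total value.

287

Order the clinics by people reached per dose: Clinic B 13 > Clinic M 7 > Clinic H 4 > Clinic A 2.
Clinic B takes 13 to reach its cap of 13 — 33 left.
Clinic M takes 6 to reach its cap of 6 — 27 left.
Clinic H takes 11 to reach its cap of 11 — 16 left.
Only 16 left; Clinic A takes them to reach 16.
Total = 7×6 + 13×13 + 4×11 + 2×16 = 287.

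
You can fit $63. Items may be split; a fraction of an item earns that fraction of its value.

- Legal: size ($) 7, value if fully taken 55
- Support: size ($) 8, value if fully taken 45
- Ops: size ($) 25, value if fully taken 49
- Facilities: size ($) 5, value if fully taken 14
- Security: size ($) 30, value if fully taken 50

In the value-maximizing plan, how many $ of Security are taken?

18

Rank by value-to-size ratio: Legal 55/7≈7.86, Support 45/8≈5.62, Facilities 14/5≈2.8, Ops 49/25≈1.96, Security 50/30≈1.67.
Take all of Legal (7 $, value 55) → 56 $ left.
Support: take in full, 8 $ for value 45 → 48 left.
Take all of Facilities (5 $, value 14) → 43 $ left.
Take all of Ops (25 $, value 49) → 18 $ left.
18 $ left: a 18/30 share of Security gives 50×18/30 = 30.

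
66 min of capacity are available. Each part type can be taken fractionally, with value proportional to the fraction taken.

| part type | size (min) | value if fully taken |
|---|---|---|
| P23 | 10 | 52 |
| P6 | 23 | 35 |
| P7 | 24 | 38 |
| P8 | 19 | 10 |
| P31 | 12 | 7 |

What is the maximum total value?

130.25

Best value per unit of size first: P23 52/10≈5.2, P7 38/24≈1.58, P6 35/23≈1.52, P31 7/12≈0.583, P8 10/19≈0.526.
Take all of P23 (10 min, value 52) → 56 min left.
Take all of P7 (24 min, value 38) → 32 min left.
All 23 min of P6 fit (value 35) → 9 remain.
9 min left: a 9/12 share of P31 gives 7×9/12 = 5.25.
Total value = 130.25.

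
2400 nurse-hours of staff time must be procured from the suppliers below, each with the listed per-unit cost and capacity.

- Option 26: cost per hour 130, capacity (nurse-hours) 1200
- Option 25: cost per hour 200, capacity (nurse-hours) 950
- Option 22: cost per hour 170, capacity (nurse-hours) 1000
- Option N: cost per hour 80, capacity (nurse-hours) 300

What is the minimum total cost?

333000

Use suppliers in increasing cost order.
Option N (80): use full 300 → 2100 nurse-hours to go.
Option 26 (130): use full 1200 → 900 nurse-hours to go.
Option 22 (170): take the remaining 900 → done.
Option 25: unused.
Cost = 300×80 + 1200×130 + 900×170 = 333000.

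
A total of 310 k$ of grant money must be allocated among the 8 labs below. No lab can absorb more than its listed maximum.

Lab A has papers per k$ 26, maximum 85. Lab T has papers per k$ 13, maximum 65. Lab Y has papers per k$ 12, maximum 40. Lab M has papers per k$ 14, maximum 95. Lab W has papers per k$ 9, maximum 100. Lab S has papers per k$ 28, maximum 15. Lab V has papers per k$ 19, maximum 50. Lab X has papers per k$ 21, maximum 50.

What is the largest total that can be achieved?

6155

Highest papers per k$ first: Lab S 28 > Lab A 26 > Lab X 21 > Lab V 19 > Lab M 14 > Lab T 13 > Lab Y 12 > Lab W 9.
Lab S: +15 to 15 (cap) — 295 left.
Give Lab A 85 to hit its cap of 85 — 210 left.
Lab X: +50 to 50 (cap) — 160 left.
Give Lab V 50 to hit its cap of 50 — 110 left.
Give Lab M 95 to hit its cap of 95 — 15 left.
Lab T has room for 65 but only 15 remain, so it gets 15.
Total = 26×85 + 13×15 + 14×95 + 28×15 + 19×50 + 21×50 = 6155.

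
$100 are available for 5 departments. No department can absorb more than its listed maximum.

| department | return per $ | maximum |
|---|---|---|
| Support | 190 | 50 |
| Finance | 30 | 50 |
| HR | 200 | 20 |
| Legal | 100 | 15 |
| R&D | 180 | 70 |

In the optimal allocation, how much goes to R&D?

30

Rank by return per $: HR 200 > Support 190 > R&D 180 > Legal 100 > Finance 30.
HR takes 20 to reach its cap of 20 — 80 left.
Support: +50 to 50 (cap) — 30 left.
R&D has room for 70 but only 30 remain, so it gets 30.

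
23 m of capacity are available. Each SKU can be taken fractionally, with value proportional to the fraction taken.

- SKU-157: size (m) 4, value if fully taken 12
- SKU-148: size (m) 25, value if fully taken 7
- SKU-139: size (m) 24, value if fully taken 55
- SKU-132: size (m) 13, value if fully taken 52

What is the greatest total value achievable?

77.75

Rank by value-to-size ratio: SKU-132 52/13≈4, SKU-157 12/4≈3, SKU-139 55/24≈2.29, SKU-148 7/25≈0.28.
All 13 m of SKU-132 fit (value 52) ; 10 remain.
Take all of SKU-157 (4 m, value 12) ; 6 m left.
6 m left: a 6/24 share of SKU-139 gives 55×6/24 = 13.75.
Total value = 77.75.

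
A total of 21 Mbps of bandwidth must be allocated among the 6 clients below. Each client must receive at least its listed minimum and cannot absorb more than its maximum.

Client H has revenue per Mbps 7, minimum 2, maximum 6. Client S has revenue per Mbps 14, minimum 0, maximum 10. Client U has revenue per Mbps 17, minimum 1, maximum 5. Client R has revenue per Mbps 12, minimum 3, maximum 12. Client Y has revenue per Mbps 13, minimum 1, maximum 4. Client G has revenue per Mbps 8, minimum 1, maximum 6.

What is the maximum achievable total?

282

Meeting every minimum uses 2+0+1+3+1+1 = 8 Mbps, leaving 13.
Highest revenue per Mbps first: Client U 17 > Client S 14 > Client Y 13 > Client R 12 > Client G 8 > Client H 7.
Client U: +4 to 5 (cap) — 9 left.
Client S: +9 (room for 10) → 9. Pool exhausted.
Total = 7×2 + 14×9 + 17×5 + 12×3 + 13×1 + 8×1 = 282.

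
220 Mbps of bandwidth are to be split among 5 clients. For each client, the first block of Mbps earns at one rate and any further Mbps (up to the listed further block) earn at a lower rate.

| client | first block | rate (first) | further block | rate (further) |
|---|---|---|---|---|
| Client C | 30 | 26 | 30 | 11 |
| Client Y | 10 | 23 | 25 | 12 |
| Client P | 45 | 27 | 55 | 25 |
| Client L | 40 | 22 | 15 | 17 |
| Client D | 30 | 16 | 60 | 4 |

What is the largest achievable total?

5135

Order all 10 blocks by rate: Client P/T1 27 > Client C/T1 26 > Client P/T2 25 > Client Y/T1 23 > Client L/T1 22 > Client L/T2 17 > Client D/T1 16 > Client Y/T2 12 > Client C/T2 11 > Client D/T2 4.
Fill Client P T1 block (45 at 27) → 175 left.
Client C/T1 (26): +30 → 145 left.
Client P T2 at 25: fill all 55 → 90 left.
Client Y T1 at 23: fill all 10 → 80 left.
Client L/T1 (22): +40 → 40 left.
Fill Client L T2 block (15 at 17) → 25 left.
Client D T1 at 16: only 25 left, fill 25.
Total = 27×45 + 26×30 + 25×55 + 23×10 + 22×40 + 17×15 + 16×25 = 5135.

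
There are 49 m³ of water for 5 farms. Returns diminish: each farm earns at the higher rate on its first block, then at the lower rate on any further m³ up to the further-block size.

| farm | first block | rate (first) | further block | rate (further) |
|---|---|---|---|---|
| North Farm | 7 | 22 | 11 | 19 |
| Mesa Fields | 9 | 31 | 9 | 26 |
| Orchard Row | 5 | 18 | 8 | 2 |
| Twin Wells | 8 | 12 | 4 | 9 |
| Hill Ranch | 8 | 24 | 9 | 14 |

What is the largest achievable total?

1158

Rank every tier by rate: Mesa Fields/tier1 31 > Mesa Fields/tier2 26 > Hill Ranch/tier1 24 > North Farm/tier1 22 > North Farm/tier2 19 > Orchard Row/tier1 18 > Hill Ranch/tier2 14 > Twin Wells/tier1 12 > Twin Wells/tier2 9 > Orchard Row/tier2 2.
Mesa Fields/tier1 (31): +9 ; 40 left.
Fill Mesa Fields tier2 block (9 at 26) ; 31 left.
Hill Ranch/tier1 (24): +8 ; 23 left.
Fill North Farm tier1 block (7 at 22) ; 16 left.
North Farm/tier2 (19): +11 ; 5 left.
Fill Orchard Row tier1 block (5 at 18) ; 0 left.
Total = 31×9 + 26×9 + 24×8 + 22×7 + 19×11 + 18×5 = 1158.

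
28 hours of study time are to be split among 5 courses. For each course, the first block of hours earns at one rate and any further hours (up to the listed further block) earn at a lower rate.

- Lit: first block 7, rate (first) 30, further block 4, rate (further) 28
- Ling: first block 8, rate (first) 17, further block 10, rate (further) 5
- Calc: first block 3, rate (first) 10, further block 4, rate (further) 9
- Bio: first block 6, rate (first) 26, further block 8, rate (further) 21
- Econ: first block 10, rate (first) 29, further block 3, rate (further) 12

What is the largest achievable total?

789

Rank every tier by rate: Lit/first 30 > Econ/first 29 > Lit/second 28 > Bio/first 26 > Bio/second 21 > Ling/first 17 > Econ/second 12 > Calc/first 10 > Calc/second 9 > Ling/second 5.
Fill Lit first block (7 at 30) → 21 left.
Econ/first (29): +10 → 11 left.
Fill Lit second block (4 at 28) → 7 left.
Fill Bio first block (6 at 26) → 1 left.
Bio second at 21: only 1 left, fill 1.
Total = 30×7 + 29×10 + 28×4 + 26×6 + 21×1 = 789.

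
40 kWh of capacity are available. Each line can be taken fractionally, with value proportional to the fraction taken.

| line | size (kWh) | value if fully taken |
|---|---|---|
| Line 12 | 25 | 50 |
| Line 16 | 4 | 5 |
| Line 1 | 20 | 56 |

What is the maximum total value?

Sort by value density: Line 1 56/20≈2.8, Line 12 50/25≈2, Line 16 5/4≈1.25.
Take all of Line 1 (20 kWh, value 56) — 20 kWh left.
Fill the last 20 kWh with part of Line 12: 20/25 of it earns 40.
Total value = 96.

96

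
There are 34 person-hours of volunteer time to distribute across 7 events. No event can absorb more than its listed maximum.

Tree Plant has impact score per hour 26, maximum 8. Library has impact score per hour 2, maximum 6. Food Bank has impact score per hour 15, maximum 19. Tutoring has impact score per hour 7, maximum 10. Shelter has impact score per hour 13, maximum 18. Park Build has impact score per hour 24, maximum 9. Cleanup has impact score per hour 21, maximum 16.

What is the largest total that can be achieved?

775

Highest impact score per hour first: Tree Plant 26 > Park Build 24 > Cleanup 21 > Food Bank 15 > Shelter 13 > Tutoring 7 > Library 2.
Tree Plant: +8 to 8 (cap) → 26 left.
Park Build: +9 to 9 (cap) → 17 left.
Cleanup takes 16 to reach its cap of 16 → 1 left.
Food Bank: +1 (room for 19) → 1. Pool exhausted.
Total = 26×8 + 15×1 + 24×9 + 21×16 = 775.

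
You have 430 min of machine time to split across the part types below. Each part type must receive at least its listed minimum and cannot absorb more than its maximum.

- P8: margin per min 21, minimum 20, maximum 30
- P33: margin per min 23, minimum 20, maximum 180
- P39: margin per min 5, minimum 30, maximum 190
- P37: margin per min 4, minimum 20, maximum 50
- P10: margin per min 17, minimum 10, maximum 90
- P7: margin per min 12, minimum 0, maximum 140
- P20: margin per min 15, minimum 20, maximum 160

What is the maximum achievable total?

Meeting every minimum uses 20+20+30+20+10+0+20 = 120 min, leaving 310.
Highest margin per min first: P33 23 > P8 21 > P10 17 > P20 15 > P7 12 > P39 5 > P37 4.
P33: +160 to 180 (cap) → 150 left.
P8: +10 to 30 (cap) → 140 left.
Give P10 80 more to hit its cap of 90 → 60 left.
P20 has room for 140 more but only 60 remain, so it gets 80.
Total = 21×30 + 23×180 + 5×30 + 4×20 + 17×90 + 15×80 = 7730.

7730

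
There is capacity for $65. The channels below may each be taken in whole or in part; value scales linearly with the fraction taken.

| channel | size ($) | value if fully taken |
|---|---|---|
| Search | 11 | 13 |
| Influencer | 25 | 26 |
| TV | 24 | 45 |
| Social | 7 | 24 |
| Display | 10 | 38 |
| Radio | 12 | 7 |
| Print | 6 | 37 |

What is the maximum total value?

164.28

Sort by value density: Print 37/6≈6.17, Display 38/10≈3.8, Social 24/7≈3.43, TV 45/24≈1.88, Search 13/11≈1.18, Influencer 26/25≈1.04, Radio 7/12≈0.583.
All 6 $ of Print fit (value 37) — 59 remain.
Display: take in full, 10 $ for value 38 — 49 left.
All 7 $ of Social fit (value 24) — 42 remain.
All 24 $ of TV fit (value 45) — 18 remain.
Search: take in full, 11 $ for value 13 — 7 left.
7 $ left: a 7/25 share of Influencer gives 26×7/25 = 7.28.
Total value = 164.28.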